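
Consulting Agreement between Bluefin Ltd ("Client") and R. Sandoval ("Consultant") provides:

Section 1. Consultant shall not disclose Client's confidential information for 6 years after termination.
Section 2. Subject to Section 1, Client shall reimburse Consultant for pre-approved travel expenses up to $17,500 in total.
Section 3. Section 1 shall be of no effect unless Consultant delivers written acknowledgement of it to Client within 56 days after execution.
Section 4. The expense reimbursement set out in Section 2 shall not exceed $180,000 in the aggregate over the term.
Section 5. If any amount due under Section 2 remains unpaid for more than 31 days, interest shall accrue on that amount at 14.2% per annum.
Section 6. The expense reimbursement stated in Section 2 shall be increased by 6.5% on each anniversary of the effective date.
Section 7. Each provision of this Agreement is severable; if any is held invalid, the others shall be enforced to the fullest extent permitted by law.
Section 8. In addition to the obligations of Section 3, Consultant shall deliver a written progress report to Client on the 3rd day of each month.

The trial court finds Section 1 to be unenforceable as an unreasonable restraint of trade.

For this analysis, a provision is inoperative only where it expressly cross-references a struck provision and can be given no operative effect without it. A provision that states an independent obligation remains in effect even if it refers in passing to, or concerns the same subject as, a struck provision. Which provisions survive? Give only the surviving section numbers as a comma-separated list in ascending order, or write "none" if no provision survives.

Section 1 is struck. Section 3 has no operative effect of its own apart from Section 1 and is therefore inoperative. Although Section 2 refers to Section 1, its operative terms do not depend on Section 1, so it remains in effect. Section 8 mentions Section 3 but its own obligation stands independently of Section 3, so Section 8 is not affected. Section 7 is a severability clause and preserves every provision that can still be given independent effect. That leaves Section 2, Section 4, Section 5, Section 6, Section 7, and Section 8 in effect.

2, 4, 5, 6, 7, 8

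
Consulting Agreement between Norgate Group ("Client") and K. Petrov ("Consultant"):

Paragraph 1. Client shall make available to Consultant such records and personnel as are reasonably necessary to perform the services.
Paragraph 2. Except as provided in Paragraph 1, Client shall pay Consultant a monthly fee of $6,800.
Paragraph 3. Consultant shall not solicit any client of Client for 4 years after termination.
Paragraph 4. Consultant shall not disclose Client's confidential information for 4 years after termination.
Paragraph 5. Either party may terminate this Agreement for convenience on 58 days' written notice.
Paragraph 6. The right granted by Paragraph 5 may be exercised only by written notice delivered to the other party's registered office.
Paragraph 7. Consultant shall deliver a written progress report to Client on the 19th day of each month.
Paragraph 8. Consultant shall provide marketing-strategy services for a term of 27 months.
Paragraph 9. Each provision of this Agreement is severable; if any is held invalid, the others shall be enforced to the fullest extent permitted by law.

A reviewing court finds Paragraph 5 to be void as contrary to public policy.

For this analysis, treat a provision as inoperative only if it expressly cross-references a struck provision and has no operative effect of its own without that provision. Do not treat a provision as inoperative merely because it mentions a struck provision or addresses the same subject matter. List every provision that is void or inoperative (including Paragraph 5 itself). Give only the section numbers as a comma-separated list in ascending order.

5, 6

Paragraph 5 is struck. The only function of Paragraph 6 is the notice requirement for Paragraph 5, so it cannot stand once Paragraph 5 is removed. Paragraph 9 is a severability clause and preserves every provision that can still be given independent effect. The provisions still in force are Paragraph 1, Paragraph 2, Paragraph 3, Paragraph 4, Paragraph 7, Paragraph 8, and Paragraph 9.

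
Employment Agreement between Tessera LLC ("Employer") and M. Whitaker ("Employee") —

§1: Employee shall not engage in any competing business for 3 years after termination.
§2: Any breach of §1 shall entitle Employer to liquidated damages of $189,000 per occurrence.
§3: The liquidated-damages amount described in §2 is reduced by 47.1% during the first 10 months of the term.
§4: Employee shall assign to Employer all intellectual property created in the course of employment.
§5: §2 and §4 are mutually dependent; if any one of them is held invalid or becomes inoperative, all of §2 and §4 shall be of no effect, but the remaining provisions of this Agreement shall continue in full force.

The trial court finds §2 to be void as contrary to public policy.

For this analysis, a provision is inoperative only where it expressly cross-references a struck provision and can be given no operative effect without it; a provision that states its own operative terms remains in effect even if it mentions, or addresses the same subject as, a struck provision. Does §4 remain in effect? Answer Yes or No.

No

§2 is struck. §3 operates only by reference to §2, so it falls with §2. §5 declares §2 and §4 mutually dependent; since one of them has fallen, all of them are of no effect. That brings down §4 as well. The remainder continues in force under §5. That leaves §1 and §5 in effect. §4 is among the inoperative provisions, so the answer is no.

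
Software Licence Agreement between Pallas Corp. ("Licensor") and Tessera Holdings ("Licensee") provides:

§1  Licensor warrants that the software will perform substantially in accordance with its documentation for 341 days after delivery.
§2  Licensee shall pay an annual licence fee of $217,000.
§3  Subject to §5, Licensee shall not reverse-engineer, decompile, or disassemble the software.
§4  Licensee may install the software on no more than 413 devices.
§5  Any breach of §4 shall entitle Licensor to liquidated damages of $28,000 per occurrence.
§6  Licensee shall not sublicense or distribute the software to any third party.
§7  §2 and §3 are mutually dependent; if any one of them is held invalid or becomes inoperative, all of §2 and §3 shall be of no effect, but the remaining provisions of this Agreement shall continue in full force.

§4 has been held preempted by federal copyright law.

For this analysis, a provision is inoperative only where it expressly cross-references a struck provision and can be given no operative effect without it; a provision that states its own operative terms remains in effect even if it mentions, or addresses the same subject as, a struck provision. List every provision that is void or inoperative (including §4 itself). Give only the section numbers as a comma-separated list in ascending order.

§4 is struck. §5 has no operative effect of its own apart from §4 and is therefore inoperative. §3 mentions §5 but its own obligation stands independently of §5, so §3 is not affected. §7 ties §2 and §3 together, but none of those is affected here; the remaining provisions continue in force under §7. §1, §2, §3, §6, and §7 remain in effect.

4, 5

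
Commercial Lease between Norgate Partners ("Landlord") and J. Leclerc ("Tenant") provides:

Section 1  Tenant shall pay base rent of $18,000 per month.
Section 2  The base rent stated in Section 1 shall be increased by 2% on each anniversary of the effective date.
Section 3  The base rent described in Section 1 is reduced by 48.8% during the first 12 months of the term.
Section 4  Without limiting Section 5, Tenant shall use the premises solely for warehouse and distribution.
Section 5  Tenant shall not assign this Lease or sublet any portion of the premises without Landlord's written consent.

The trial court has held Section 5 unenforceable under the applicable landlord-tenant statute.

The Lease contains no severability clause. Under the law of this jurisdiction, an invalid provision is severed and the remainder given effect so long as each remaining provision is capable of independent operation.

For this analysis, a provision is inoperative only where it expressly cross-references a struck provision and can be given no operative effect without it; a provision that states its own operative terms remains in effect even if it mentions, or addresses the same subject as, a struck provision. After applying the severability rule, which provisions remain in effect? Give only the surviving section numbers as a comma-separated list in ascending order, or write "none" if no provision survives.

1, 2, 3, 4

Section 5 is struck. Section 4 mentions Section 5 but its own obligation stands independently of Section 5, so Section 4 is not affected. No other provision's operative terms depend on Section 5. Under the stated default rule, only provisions that cannot operate independently fall away; the rest are enforced. The provisions still in force are Section 1, Section 2, Section 3, and Section 4.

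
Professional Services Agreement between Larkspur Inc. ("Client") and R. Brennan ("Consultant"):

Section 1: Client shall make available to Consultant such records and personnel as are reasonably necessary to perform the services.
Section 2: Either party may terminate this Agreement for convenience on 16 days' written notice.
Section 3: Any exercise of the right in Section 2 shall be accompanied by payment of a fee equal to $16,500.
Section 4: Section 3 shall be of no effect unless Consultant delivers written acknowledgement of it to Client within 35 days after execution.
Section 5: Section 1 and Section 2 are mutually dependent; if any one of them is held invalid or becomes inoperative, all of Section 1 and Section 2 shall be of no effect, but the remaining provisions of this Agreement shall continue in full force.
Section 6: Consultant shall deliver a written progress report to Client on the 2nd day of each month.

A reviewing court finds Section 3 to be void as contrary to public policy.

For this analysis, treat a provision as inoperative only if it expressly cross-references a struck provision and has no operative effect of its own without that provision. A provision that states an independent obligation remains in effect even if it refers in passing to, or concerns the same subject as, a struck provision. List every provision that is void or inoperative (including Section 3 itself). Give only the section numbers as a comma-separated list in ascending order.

3, 4

Section 3 is struck. Section 4 has no operative effect of its own apart from Section 3 and is therefore inoperative. Section 5 ties Section 1 and Section 2 together, but none of those is affected here; the remaining provisions continue in force under Section 5. The provisions still in force are Section 1, Section 2, Section 5, and Section 6.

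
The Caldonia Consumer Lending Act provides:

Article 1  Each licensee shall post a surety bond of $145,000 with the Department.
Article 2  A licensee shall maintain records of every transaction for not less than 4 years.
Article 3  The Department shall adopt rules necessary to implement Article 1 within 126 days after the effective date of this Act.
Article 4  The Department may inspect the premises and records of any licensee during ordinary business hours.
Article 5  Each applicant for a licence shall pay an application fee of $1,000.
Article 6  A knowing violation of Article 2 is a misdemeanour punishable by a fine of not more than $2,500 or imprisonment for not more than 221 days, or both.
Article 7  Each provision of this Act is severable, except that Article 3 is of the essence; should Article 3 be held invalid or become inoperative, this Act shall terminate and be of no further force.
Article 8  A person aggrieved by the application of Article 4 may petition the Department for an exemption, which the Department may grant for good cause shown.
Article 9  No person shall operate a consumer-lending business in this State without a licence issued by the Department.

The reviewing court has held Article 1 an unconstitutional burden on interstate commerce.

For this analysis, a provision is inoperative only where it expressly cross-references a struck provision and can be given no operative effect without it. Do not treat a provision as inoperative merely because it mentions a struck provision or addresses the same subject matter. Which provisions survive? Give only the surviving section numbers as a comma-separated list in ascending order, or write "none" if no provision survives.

none

Article 1 is struck. The only function of Article 3 is the rulemaking mandate for Article 1, so it cannot stand once Article 1 is removed. Article 7 makes Article 3 an essential term, and Article 3 has been rendered inoperative by the cascade; under Article 7, the entire Act is therefore void. No provision of the Act survives.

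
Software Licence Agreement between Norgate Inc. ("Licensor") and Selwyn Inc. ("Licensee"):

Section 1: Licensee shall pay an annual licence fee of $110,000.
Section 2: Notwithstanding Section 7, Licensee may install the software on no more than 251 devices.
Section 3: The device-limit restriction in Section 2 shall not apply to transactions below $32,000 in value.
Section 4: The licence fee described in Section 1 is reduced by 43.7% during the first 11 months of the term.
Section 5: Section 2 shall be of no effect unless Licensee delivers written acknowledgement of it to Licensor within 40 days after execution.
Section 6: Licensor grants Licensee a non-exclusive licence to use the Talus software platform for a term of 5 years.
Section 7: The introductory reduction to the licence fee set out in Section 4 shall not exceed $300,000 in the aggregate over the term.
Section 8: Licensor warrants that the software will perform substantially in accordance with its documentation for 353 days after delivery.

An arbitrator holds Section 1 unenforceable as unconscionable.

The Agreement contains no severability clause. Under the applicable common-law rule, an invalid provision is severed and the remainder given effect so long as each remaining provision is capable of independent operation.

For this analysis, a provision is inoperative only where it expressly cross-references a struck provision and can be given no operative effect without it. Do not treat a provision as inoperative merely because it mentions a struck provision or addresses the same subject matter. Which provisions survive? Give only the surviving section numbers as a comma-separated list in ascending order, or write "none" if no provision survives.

Section 1 is struck. Section 4 operates only by reference to Section 1, so it falls with Section 1. The whole of Section 7 is the aggregate cap on the introductory reduction to the licence fee, defined by reference to Section 4, so Section 7 cannot stand once Section 4 is removed. Although Section 2 refers to Section 7, its operative terms do not depend on Section 7, so it remains in effect. With no severability clause, the stated default rule severs what cannot stand and enforces each remaining provision that can operate on its own. The provisions still in force are Section 2, Section 3, Section 5, Section 6, and Section 8.

2, 3, 5, 6, 8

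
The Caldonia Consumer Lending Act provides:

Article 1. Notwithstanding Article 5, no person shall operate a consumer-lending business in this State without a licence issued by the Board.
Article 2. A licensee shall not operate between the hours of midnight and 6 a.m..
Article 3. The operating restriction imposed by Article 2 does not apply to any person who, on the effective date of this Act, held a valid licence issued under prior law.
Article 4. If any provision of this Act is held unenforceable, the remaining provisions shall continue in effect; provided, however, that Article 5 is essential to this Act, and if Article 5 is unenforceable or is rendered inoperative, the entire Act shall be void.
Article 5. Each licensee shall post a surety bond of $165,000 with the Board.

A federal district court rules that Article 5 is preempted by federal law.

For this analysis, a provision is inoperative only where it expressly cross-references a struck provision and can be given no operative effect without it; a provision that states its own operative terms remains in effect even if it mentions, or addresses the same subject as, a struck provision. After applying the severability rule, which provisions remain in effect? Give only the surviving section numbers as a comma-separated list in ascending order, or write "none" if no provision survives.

none

Article 5 is struck. No other provision's operative terms depend on Article 5. Article 4 makes Article 5 an essential term, and Article 5 is the provision held invalid; under Article 4, the entire Act is therefore void. No provision of the Act survives.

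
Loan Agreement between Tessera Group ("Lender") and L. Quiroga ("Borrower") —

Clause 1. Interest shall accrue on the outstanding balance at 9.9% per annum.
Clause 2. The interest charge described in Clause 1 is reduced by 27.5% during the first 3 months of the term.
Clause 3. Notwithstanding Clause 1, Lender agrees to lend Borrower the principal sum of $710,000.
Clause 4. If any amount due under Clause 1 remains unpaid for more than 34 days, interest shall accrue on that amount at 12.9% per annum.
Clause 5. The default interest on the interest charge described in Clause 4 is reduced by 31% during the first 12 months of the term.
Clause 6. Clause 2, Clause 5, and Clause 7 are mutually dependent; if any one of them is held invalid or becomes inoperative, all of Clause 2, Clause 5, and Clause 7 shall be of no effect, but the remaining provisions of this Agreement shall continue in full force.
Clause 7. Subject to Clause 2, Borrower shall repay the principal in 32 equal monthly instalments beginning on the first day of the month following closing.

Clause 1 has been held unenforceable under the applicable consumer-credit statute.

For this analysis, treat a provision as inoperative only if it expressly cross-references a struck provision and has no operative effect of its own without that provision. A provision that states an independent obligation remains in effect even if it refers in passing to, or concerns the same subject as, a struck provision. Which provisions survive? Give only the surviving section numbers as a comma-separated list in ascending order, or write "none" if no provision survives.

Clause 1 is struck. Clause 2 does nothing except set the introductory reduction to the interest charge by reference to Clause 1; with Clause 1 gone it has no independent effect and is inoperative. Clause 4 does nothing except set the default interest on the interest charge by reference to Clause 1; with Clause 1 gone it has no independent effect and is inoperative. Clause 5 has no operative effect of its own apart from Clause 4 and is therefore inoperative. Although Clause 3 refers to Clause 1, its operative terms do not depend on Clause 1, so it remains in effect. Clause 6 declares Clause 2, Clause 5, and Clause 7 mutually dependent; since one of them has fallen, all of them are of no effect. That brings down Clause 7 as well. The remainder continues in force under Clause 6. The provisions still in force are Clause 3 and Clause 6.

3, 6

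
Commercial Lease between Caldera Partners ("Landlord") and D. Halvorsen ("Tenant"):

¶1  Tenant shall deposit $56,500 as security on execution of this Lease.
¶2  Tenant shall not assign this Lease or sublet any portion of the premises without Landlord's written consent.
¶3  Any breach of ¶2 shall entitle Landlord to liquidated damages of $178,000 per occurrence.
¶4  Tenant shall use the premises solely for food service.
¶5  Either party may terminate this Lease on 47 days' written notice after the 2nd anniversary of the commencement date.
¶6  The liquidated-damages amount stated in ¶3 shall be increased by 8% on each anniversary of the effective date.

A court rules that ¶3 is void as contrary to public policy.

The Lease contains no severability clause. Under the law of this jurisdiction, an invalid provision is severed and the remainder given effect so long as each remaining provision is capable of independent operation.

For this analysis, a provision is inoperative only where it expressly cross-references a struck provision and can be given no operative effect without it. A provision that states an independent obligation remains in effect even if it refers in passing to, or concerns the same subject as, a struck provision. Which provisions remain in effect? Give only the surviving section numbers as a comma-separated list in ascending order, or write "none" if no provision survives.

1, 2, 4, 5

¶3 is struck. ¶6 does nothing except set the escalation of the liquidated-damages amount by reference to ¶3; with ¶3 gone it has no independent effect and is inoperative. Under the stated default rule, only provisions that cannot operate independently fall away; the rest are enforced. ¶1, ¶2, ¶4, and ¶5 remain in effect.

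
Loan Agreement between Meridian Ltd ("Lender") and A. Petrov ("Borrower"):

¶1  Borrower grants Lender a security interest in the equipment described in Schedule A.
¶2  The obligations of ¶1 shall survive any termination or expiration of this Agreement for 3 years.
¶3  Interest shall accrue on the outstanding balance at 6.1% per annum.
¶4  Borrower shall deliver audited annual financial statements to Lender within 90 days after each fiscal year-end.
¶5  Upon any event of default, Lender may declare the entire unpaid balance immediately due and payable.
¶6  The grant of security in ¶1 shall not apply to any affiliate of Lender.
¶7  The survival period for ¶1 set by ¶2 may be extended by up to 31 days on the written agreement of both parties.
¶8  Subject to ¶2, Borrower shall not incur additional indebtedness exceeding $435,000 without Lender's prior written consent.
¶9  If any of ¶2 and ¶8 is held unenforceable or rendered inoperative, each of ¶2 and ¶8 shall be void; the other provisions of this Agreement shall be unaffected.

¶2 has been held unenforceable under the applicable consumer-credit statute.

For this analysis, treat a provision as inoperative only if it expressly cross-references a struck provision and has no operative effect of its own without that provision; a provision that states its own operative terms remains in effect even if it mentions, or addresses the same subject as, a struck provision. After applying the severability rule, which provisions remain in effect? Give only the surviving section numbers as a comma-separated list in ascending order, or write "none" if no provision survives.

1, 3, 4, 5, 6, 9

¶2 is struck. The whole of ¶7 is the extension of the survival period for ¶1, defined by reference to ¶2, so ¶7 cannot stand once ¶2 is removed. ¶9 declares ¶2 and ¶8 mutually dependent; since one of them has fallen, all of them are of no effect. That brings down ¶8 as well. The remainder continues in force under ¶9. The provisions still in force are ¶1, ¶3, ¶4, ¶5, ¶6, and ¶9.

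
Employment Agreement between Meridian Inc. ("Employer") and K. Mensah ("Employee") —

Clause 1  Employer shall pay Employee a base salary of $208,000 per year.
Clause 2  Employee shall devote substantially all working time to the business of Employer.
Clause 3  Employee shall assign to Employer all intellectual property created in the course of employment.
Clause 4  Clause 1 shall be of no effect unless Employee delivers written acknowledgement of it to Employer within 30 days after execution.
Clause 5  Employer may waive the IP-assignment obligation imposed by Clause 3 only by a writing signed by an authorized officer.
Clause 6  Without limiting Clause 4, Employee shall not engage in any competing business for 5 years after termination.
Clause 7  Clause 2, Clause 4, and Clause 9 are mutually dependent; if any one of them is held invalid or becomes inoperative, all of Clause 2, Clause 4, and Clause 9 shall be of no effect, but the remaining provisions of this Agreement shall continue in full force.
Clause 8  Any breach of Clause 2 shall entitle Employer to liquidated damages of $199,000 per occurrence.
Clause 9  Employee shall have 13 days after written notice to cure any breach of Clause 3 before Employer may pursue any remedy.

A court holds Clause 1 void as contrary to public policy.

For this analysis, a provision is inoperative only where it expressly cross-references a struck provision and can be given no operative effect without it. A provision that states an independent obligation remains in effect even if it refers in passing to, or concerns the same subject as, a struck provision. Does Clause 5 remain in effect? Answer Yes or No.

Clause 1 is struck. The only function of Clause 4 is the acknowledgement condition for Clause 1, so it cannot stand once Clause 1 is removed. Although Clause 6 refers to Clause 4, its operative terms do not depend on Clause 4, so it remains in effect. Clause 7 declares Clause 2, Clause 4, and Clause 9 mutually dependent; since one of them has fallen, all of them are of no effect. That brings down Clause 2 and Clause 9 as well. Clause 8 in turn depends solely on a provision now struck and likewise falls. The remainder continues in force under Clause 7. The provisions still in force are Clause 3, Clause 5, Clause 6, and Clause 7. Clause 5 is among the surviving provisions, so the answer is yes.

Yes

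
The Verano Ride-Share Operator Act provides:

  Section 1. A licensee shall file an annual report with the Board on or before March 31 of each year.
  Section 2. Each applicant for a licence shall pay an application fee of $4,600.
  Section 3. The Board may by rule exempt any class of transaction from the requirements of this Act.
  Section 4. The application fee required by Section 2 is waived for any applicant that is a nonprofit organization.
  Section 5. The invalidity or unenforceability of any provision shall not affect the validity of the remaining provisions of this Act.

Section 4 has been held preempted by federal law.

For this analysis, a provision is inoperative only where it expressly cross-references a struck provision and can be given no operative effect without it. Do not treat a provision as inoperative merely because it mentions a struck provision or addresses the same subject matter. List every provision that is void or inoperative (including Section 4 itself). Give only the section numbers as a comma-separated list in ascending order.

Section 4 is struck. No other provision's operative terms depend on Section 4. Under the severability clause in Section 5, the remaining provisions continue in force. The provisions still in force are Section 1, Section 2, Section 3, and Section 5.

4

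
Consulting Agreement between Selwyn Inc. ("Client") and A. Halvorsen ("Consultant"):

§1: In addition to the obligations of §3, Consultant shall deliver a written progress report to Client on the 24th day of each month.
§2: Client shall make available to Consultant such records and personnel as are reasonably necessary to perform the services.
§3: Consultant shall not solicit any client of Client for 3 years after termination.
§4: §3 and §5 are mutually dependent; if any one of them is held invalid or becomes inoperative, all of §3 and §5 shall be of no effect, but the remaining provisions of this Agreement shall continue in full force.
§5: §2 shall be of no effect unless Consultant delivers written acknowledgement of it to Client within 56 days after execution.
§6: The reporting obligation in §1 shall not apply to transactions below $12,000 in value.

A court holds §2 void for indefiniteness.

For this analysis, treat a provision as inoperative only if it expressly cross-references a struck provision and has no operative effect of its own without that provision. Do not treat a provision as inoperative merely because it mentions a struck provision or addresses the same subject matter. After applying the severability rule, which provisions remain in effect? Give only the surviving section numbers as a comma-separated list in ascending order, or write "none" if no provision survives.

1, 4, 6

§2 is struck. The only function of §5 is the acknowledgement condition for §2, so it cannot stand once §2 is removed. §1 mentions §3 but its own obligation stands independently of §3, so §1 is not affected. §4 declares §3 and §5 mutually dependent; since one of them has fallen, all of them are of no effect. That brings down §3 as well. The remainder continues in force under §4. That leaves §1, §4, and §6 in effect.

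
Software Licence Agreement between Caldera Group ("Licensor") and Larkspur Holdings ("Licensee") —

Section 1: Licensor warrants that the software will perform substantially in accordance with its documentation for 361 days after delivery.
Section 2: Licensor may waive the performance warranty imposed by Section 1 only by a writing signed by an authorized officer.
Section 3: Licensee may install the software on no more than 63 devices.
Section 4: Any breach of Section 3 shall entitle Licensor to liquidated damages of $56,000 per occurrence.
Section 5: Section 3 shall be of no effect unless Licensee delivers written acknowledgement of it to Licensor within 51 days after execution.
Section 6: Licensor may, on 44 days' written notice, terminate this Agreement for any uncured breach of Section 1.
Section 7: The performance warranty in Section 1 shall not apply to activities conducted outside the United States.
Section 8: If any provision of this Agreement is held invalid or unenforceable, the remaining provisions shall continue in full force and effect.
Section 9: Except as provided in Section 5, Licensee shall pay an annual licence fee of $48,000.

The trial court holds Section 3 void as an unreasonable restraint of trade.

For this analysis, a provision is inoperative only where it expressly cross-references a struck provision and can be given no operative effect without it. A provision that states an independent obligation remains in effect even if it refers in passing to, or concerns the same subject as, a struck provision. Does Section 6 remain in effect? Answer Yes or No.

Yes

Section 3 is struck. The whole of Section 4 is the liquidated-damages amount, defined by reference to Section 3, so Section 4 cannot stand once Section 3 is removed. The only function of Section 5 is the acknowledgement condition for Section 3, so it cannot stand once Section 3 is removed. Section 9 mentions Section 5 but its own obligation stands independently of Section 5, so Section 9 is not affected. Section 8 is a severability clause and preserves every provision that can still be given independent effect. That leaves Section 1, Section 2, Section 6, Section 7, Section 8, and Section 9 in effect. Section 6 is among the surviving provisions, so the answer is yes.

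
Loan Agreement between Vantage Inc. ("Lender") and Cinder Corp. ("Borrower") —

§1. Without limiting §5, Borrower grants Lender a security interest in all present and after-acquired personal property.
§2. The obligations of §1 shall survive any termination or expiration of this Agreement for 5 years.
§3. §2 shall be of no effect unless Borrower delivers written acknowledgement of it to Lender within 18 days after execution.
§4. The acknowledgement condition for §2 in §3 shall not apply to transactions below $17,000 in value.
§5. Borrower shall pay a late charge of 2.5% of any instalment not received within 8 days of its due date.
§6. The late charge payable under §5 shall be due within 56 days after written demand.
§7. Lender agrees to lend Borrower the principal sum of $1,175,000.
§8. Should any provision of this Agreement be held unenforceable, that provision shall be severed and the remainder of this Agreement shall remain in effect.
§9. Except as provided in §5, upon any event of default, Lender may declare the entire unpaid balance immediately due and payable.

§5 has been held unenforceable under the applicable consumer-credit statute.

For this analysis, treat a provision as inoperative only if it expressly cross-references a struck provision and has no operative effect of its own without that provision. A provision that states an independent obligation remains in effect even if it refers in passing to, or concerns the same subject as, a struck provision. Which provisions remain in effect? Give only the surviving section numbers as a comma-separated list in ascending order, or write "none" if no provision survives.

§5 is struck. §6 has no operative effect of its own apart from §5 and is therefore inoperative. §1 mentions §5 but its own obligation stands independently of §5, so §1 is not affected. Although §9 refers to §5, its operative terms do not depend on §5, so it remains in effect. Under the severability clause in §8, the remaining provisions continue in force. §1, §2, §3, §4, §7, §8, and §9 remain in effect.

1, 2, 3, 4, 7, 8, 9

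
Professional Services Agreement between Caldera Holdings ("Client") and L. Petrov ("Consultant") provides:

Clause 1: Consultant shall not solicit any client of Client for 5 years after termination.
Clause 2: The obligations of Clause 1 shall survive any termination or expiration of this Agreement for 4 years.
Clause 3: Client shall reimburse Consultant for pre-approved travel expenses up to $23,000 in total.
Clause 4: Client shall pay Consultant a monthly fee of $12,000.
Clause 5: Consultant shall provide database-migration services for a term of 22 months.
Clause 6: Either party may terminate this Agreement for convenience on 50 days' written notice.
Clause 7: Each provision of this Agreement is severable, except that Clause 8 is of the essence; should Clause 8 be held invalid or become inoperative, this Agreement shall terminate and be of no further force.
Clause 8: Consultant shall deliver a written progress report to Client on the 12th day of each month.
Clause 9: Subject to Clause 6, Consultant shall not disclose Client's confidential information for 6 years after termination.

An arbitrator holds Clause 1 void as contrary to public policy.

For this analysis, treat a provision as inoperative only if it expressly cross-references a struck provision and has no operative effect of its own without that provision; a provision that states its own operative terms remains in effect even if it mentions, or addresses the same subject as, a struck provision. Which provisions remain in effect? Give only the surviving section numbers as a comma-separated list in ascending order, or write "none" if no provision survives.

Clause 1 is struck. Clause 2 has no operative effect of its own apart from Clause 1 and is therefore inoperative. Clause 7 makes Clause 8 an essential term, but Clause 8 is unaffected, so the severability proviso in Clause 7 preserves the remaining provisions. The provisions still in force are Clause 3, Clause 4, Clause 5, Clause 6, Clause 7, Clause 8, and Clause 9.

3, 4, 5, 6, 7, 8, 9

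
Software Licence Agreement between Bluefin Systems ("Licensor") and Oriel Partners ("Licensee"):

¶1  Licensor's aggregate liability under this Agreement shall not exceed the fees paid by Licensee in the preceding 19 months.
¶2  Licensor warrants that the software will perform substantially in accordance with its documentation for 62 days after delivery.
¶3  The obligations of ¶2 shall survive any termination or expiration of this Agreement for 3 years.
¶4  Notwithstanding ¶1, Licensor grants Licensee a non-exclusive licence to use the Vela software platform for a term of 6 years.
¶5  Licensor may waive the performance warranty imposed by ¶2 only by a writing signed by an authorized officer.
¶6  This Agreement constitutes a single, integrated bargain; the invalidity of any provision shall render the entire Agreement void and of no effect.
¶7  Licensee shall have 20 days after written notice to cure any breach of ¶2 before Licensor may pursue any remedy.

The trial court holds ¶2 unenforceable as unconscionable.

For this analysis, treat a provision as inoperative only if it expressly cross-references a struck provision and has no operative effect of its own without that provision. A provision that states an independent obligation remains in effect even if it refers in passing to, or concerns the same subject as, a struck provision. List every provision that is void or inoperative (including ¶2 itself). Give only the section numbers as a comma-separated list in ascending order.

¶2 is struck. ¶3 operates only by reference to ¶2, so it falls with ¶2. ¶5 operates only by reference to ¶2, so it falls with ¶2. ¶7 has no operative effect of its own apart from ¶2 and is therefore inoperative. ¶6 provides that the Agreement is not severable, so the invalidity of any one provision voids the entire Agreement. No provision of the Agreement survives.

1, 2, 3, 4, 5, 6, 7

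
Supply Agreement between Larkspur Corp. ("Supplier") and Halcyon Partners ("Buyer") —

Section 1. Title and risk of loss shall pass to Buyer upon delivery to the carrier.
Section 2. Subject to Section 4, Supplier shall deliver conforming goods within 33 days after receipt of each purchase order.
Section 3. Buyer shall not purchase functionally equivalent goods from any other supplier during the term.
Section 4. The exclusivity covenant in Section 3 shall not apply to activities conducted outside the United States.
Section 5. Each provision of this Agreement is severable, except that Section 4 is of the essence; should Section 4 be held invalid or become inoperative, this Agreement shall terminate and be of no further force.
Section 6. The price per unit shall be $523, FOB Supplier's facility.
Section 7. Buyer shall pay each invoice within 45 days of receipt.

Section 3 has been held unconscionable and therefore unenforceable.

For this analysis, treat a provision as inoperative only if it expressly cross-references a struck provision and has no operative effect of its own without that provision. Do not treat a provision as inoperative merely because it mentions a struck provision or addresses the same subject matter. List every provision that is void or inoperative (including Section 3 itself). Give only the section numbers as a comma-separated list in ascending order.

Section 3 is struck. Section 4 operates only by reference to Section 3, so it falls with Section 3. Section 5 makes Section 4 an essential term, and Section 4 has been rendered inoperative by the cascade; under Section 5, the entire Agreement is therefore void. No provision of the Agreement survives.

1, 2, 3, 4, 5, 6, 7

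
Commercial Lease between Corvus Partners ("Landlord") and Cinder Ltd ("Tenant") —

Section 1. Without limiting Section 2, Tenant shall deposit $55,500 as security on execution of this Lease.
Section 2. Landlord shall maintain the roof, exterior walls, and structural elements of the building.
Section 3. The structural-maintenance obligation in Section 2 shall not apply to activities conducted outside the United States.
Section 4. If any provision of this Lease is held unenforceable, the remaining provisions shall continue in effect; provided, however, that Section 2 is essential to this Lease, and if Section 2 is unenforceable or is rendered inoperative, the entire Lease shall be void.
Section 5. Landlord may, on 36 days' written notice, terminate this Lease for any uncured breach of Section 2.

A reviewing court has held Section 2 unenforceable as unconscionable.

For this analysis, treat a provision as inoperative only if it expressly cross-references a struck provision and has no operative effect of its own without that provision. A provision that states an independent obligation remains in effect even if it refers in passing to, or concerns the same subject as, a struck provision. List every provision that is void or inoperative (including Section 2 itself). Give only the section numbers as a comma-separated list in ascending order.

Section 2 is struck. Section 3 operates only by reference to Section 2, so it falls with Section 2. Section 5 operates only by reference to Section 2, so it falls with Section 2. Section 4 makes Section 2 an essential term, and Section 2 is the provision held invalid; under Section 4, the entire Lease is therefore void. No provision of the Lease survives.

1, 2, 3, 4, 5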